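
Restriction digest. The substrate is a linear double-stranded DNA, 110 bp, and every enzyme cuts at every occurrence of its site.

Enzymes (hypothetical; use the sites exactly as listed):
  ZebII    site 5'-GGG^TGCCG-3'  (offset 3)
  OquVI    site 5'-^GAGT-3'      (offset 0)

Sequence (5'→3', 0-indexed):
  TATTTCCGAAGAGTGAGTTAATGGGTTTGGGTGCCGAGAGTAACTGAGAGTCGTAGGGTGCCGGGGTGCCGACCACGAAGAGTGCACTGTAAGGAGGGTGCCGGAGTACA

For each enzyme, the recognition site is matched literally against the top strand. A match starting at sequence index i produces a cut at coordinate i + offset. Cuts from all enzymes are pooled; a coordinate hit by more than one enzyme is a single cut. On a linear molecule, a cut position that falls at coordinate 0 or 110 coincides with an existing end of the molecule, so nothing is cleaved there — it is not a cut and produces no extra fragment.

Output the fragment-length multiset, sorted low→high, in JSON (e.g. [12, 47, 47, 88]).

Site scan:
  ZebII GGGTGCCG/3: at [28, 55, 63, 95] ⇒ [31, 58, 66, 98]
  OquVI GAGT/0: at [10, 14, 37, 47, 79, 103] ⇒ [10, 14, 37, 47, 79, 103]

All cut coordinates (distinct, sorted): [10, 14, 31, 37, 47, 58, 66, 79, 98, 103]

Fragments:
  [0,10): 10 bp
  [10,14): 4 bp
  [14,31): 17 bp
  [31,37): 6 bp
  [37,47): 10 bp
  [47,58): 11 bp
  [58,66): 8 bp
  [66,79): 13 bp
  [79,98): 19 bp
  [98,103): 5 bp
  [103,110): 7 bp

[4,5,6,7,8,10,10,11,13,17,19]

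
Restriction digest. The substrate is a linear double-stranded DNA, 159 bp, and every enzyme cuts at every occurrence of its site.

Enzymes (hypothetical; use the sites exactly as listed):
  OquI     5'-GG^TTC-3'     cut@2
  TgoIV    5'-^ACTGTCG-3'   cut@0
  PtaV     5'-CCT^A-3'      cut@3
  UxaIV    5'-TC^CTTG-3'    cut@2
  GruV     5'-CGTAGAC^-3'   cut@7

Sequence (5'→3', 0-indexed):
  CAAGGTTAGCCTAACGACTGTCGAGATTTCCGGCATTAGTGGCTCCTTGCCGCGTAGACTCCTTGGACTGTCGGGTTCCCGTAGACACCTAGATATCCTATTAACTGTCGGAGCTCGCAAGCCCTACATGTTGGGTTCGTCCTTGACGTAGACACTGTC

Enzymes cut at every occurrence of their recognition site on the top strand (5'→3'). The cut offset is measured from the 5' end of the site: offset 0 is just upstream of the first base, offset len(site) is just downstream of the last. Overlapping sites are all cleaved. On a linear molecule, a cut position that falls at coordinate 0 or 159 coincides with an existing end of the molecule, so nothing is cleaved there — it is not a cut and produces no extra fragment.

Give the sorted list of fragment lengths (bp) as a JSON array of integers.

[2,4,4,4,5,6,6,9,9,10,11,12,12,14,22,29]

Site scan:
  OquI (GGTTC, off=2): starts [73, 133] → cuts [75, 135]
  TgoIV (ACTGTCG, off=0): starts [16, 66, 103] → cuts [16, 66, 103]
  PtaV (CCTA, off=3): starts [9, 87, 96, 122] → cuts [12, 90, 99, 125]
  UxaIV (TCCTTG, off=2): starts [43, 59, 139] → cuts [45, 61, 141]
  GruV (CGTAGAC, off=7): starts [52, 79, 146] → cuts [59, 86, 153]

Pooled cuts: [12, 16, 45, 59, 61, 66, 75, 86, 90, 99, 103, 125, 135, 141, 153]

Fragments:
  [0,12): 12 bp
  [12,16): 4 bp
  [16,45): 29 bp
  [45,59): 14 bp
  [59,61): 2 bp
  [61,66): 5 bp
  [66,75): 9 bp
  [75,86): 11 bp
  [86,90): 4 bp
  [90,99): 9 bp
  [99,103): 4 bp
  [103,125): 22 bp
  [125,135): 10 bp
  [135,141): 6 bp
  [141,153): 12 bp
  [153,159): 6 bp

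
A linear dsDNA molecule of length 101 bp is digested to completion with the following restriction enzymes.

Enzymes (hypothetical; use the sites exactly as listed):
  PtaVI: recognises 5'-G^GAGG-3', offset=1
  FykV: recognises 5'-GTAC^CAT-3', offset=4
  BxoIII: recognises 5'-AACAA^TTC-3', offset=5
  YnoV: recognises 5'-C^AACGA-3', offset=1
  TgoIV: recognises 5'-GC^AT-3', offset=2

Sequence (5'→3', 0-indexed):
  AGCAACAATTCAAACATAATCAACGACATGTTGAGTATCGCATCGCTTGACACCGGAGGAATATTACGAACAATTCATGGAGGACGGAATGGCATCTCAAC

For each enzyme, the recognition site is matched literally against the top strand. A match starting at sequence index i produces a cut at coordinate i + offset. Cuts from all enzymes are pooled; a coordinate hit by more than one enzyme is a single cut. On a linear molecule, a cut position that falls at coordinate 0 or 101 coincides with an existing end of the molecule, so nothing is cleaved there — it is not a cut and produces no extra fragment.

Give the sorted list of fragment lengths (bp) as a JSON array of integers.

[6,8,8,13,14,14,18,20]

Site scan:
  PtaVI GGAGG/1: at [54, 78] ⇒ [55, 79]
  FykV (GTACCAT, off=4): no sites
  BxoIII AACAATTC/5: at [3, 68] ⇒ [8, 73]
  YnoV CAACGA/1: at [20] ⇒ [21]
  TgoIV GCAT/2: at [39, 91] ⇒ [41, 93]

All cut coordinates (distinct, sorted): [8, 21, 41, 55, 73, 79, 93]

Fragments:
  [0,8): 8 bp
  [8,21): 13 bp
  [21,41): 20 bp
  [41,55): 14 bp
  [55,73): 18 bp
  [73,79): 6 bp
  [79,93): 14 bp
  [93,101): 8 bp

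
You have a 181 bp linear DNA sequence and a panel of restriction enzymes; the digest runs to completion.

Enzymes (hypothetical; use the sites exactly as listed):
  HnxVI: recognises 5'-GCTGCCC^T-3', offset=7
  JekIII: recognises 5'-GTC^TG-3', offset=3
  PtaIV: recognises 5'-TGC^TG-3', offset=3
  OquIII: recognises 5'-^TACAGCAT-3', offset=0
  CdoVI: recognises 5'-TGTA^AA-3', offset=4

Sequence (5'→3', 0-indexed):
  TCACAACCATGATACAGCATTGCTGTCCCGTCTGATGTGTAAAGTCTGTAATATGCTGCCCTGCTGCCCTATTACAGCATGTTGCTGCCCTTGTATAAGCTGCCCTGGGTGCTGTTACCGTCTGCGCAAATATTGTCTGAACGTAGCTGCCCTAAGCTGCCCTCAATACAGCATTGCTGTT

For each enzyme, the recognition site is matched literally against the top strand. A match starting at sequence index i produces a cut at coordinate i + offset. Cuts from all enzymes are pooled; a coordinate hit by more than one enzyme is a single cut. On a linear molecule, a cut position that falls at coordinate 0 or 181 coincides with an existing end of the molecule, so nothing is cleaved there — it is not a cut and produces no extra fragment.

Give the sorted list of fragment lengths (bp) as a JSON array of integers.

[3,3,4,4,5,5,5,5,7,9,9,10,10,10,11,11,12,13,15,15,15]

Scan for sites:
  HnxVI (GCTGCCCT, off=7): starts [54, 62, 83, 98, 145, 155] → cuts [61, 69, 90, 105, 152, 162]
  JekIII (GTCTG, off=3): starts [29, 43, 119, 134] → cuts [32, 46, 122, 137]
  PtaIV (TGCTG, off=3): starts [20, 53, 61, 82, 109, 174] → cuts [23, 56, 64, 85, 112, 177]
  OquIII (TACAGCAT, off=0): starts [12, 72, 166] → cuts [12, 72, 166]
  CdoVI (TGTAAA, off=4): starts [37] → cuts [41]

Pooled cuts: [12, 23, 32, 41, 46, 56, 61, 64, 69, 72, 85, 90, 105, 112, 122, 137, 152, 162, 166, 177]

Fragment lengths:
  [0,12): 12 bp
  [12,23): 11 bp
  [23,32): 9 bp
  [32,41): 9 bp
  [41,46): 5 bp
  [46,56): 10 bp
  [56,61): 5 bp
  [61,64): 3 bp
  [64,69): 5 bp
  [69,72): 3 bp
  [72,85): 13 bp
  [85,90): 5 bp
  [90,105): 15 bp
  [105,112): 7 bp
  [112,122): 10 bp
  [122,137): 15 bp
  [137,152): 15 bp
  [152,162): 10 bp
  [162,166): 4 bp
  [166,177): 11 bp
  [177,181): 4 bp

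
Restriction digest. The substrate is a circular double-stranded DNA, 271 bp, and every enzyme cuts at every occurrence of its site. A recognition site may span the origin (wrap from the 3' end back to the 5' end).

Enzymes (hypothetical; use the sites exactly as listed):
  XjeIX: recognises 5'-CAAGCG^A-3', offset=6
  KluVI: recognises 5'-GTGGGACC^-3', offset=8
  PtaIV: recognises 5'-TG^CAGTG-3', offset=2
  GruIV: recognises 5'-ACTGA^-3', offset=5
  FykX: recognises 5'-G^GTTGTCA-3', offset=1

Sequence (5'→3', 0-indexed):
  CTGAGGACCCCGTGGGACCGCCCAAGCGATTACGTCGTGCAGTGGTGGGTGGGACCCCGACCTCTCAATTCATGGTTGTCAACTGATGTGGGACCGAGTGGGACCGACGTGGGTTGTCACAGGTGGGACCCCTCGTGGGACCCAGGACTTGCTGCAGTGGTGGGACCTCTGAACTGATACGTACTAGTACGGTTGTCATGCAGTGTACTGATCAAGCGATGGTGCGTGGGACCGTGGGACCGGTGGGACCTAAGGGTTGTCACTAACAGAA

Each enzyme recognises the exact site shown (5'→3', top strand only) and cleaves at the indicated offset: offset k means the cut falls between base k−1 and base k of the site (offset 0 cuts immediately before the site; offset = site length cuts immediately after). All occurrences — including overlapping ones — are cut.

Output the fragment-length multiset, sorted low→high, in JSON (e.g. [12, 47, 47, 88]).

Scan for sites:
  XjeIX (CAAGCGA, off=6): starts [22, 212] → cuts [28, 218]
  KluVI (GTGGGACC, off=8): starts [11, 48, 87, 97, 122, 134, 159, 225, 233, 242] → cuts [19, 56, 95, 105, 130, 142, 167, 233, 241, 250]
  PtaIV (TGCAGTG, off=2): starts [37, 152, 198] → cuts [39, 154, 200]
  GruIV (ACTGA, off=5): starts [81, 172, 206, 270] → cuts [4, 86, 177, 211]
  FykX (GGTTGTCA, off=1): starts [73, 111, 190, 254] → cuts [74, 112, 191, 255]

All cut coordinates (distinct, sorted): [4, 19, 28, 39, 56, 74, 86, 95, 105, 112, 130, 142, 154, 167, 177, 191, 200, 211, 218, 233, 241, 250, 255]

Fragments:
  4→19: 15 bp
  19→28: 9 bp
  28→39: 11 bp
  39→56: 17 bp
  56→74: 18 bp
  74→86: 12 bp
  86→95: 9 bp
  95→105: 10 bp
  105→112: 7 bp
  112→130: 18 bp
  130→142: 12 bp
  142→154: 12 bp
  154→167: 13 bp
  167→177: 10 bp
  177→191: 14 bp
  191→200: 9 bp
  200→211: 11 bp
  211→218: 7 bp
  218→233: 15 bp
  233→241: 8 bp
  241→250: 9 bp
  250→255: 5 bp
  255→4 (wrap): 271-255+4 = 20 bp

[5,7,7,8,9,9,9,9,10,10,11,11,12,12,12,13,14,15,15,17,18,18,20]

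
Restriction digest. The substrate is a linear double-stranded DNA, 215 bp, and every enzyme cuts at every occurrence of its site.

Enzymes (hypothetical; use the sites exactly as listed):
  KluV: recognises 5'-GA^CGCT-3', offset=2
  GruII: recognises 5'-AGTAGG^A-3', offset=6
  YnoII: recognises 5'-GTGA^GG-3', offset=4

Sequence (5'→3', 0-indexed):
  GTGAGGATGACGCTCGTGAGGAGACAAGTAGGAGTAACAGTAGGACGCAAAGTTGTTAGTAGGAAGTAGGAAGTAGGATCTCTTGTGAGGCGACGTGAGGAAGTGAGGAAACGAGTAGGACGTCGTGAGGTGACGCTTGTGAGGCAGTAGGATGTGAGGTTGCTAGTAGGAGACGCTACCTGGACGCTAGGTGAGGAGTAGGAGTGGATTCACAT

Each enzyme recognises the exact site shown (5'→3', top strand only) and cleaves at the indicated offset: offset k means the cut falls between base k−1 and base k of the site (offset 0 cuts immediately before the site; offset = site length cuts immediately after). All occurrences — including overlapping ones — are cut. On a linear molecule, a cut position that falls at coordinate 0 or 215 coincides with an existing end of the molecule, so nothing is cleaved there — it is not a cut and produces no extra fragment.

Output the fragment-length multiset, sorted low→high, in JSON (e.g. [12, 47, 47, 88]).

Per-enzyme occurrences:
  KluV (GACGCT, off=2): starts [8, 131, 171, 182] → cuts [10, 133, 173, 184]
  GruII (AGTAGGA, off=6): starts [26, 38, 57, 64, 71, 113, 145, 164, 196] → cuts [32, 44, 63, 70, 77, 119, 151, 170, 202]
  YnoII (GTGAGG, off=4): starts [0, 15, 84, 94, 102, 124, 138, 153, 190] → cuts [4, 19, 88, 98, 106, 128, 142, 157, 194]

All cut coordinates (distinct, sorted): [4, 10, 19, 32, 44, 63, 70, 77, 88, 98, 106, 119, 128, 133, 142, 151, 157, 170, 173, 184, 194, 202]

Fragment lengths:
  [0,4): 4 bp
  [4,10): 6 bp
  [10,19): 9 bp
  [19,32): 13 bp
  [32,44): 12 bp
  [44,63): 19 bp
  [63,70): 7 bp
  [70,77): 7 bp
  [77,88): 11 bp
  [88,98): 10 bp
  [98,106): 8 bp
  [106,119): 13 bp
  [119,128): 9 bp
  [128,133): 5 bp
  [133,142): 9 bp
  [142,151): 9 bp
  [151,157): 6 bp
  [157,170): 13 bp
  [170,173): 3 bp
  [173,184): 11 bp
  [184,194): 10 bp
  [194,202): 8 bp
  [202,215): 13 bp

[3,4,5,6,6,7,7,8,8,9,9,9,9,10,10,11,11,12,13,13,13,13,19]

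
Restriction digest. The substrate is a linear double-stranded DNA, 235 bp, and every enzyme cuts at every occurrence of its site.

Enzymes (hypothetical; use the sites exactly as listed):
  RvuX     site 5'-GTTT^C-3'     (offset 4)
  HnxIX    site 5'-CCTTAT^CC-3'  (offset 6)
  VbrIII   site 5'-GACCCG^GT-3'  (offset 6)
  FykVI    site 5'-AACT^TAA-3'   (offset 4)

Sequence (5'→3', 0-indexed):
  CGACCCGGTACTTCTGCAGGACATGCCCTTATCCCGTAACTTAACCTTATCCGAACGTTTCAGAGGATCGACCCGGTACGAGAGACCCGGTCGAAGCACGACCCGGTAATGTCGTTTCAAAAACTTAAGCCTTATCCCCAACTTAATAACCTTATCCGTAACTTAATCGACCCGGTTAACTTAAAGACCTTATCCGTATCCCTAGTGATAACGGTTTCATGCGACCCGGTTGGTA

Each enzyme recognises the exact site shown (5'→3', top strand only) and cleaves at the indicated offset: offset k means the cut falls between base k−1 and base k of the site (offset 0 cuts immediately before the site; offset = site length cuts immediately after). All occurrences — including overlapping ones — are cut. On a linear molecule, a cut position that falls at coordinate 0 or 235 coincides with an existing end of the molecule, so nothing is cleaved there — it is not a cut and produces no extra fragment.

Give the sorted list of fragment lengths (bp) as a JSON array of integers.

[7,7,7,8,8,8,9,9,10,10,11,11,12,12,12,14,15,16,24,25]

Per-enzyme occurrences:
  RvuX GTTTC/4: at [56, 113, 213] ⇒ [60, 117, 217]
  HnxIX CCTTATCC/6: at [26, 44, 129, 149, 187] ⇒ [32, 50, 135, 155, 193]
  VbrIII GACCCGGT/6: at [1, 69, 83, 99, 168, 222] ⇒ [7, 75, 89, 105, 174, 228]
  FykVI AACTTAA/4: at [37, 121, 139, 159, 177] ⇒ [41, 125, 143, 163, 181]

All cut coordinates (distinct, sorted): [7, 32, 41, 50, 60, 75, 89, 105, 117, 125, 135, 143, 155, 163, 174, 181, 193, 217, 228]

Fragments:
  [0,7): 7 bp
  [7,32): 25 bp
  [32,41): 9 bp
  [41,50): 9 bp
  [50,60): 10 bp
  [60,75): 15 bp
  [75,89): 14 bp
  [89,105): 16 bp
  [105,117): 12 bp
  [117,125): 8 bp
  [125,135): 10 bp
  [135,143): 8 bp
  [143,155): 12 bp
  [155,163): 8 bp
  [163,174): 11 bp
  [174,181): 7 bp
  [181,193): 12 bp
  [193,217): 24 bp
  [217,228): 11 bp
  [228,235): 7 bp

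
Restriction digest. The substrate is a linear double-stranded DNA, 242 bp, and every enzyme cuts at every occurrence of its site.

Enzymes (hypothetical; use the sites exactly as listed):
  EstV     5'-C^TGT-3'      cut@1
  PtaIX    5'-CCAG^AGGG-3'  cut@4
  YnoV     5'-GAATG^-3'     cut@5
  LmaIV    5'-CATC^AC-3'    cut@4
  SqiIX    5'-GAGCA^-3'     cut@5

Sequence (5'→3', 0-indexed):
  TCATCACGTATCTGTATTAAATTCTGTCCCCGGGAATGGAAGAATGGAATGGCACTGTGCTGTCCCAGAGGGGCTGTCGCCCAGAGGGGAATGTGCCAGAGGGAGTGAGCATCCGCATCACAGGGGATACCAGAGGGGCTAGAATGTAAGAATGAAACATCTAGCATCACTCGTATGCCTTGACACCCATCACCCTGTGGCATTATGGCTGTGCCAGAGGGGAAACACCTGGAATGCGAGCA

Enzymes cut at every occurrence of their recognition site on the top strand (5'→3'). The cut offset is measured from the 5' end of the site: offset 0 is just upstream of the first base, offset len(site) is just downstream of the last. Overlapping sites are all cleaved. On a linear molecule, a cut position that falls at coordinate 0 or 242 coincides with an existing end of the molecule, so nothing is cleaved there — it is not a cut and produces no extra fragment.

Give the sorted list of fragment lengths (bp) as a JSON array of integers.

Per-enzyme occurrences:
  EstV (CTGT, off=1): starts [11, 23, 54, 59, 73, 194, 208] → cuts [12, 24, 55, 60, 74, 195, 209]
  PtaIX (CCAGAGGG, off=4): starts [64, 80, 95, 129, 213] → cuts [68, 84, 99, 133, 217]
  YnoV (GAATG, off=5): starts [33, 41, 46, 88, 141, 149, 231] → cuts [38, 46, 51, 93, 146, 154, 236]
  LmaIV (CATCAC, off=4): starts [1, 115, 164, 187] → cuts [5, 119, 168, 191]
  SqiIX (GAGCA, off=5): starts [106, 237] → cuts [111] (position 242 is a terminus of the linear molecule — no cut)

All cut coordinates (distinct, sorted): [5, 12, 24, 38, 46, 51, 55, 60, 68, 74, 84, 93, 99, 111, 119, 133, 146, 154, 168, 191, 195, 209, 217, 236]

Fragments:
  [0,5): 5 bp
  [5,12): 7 bp
  [12,24): 12 bp
  [24,38): 14 bp
  [38,46): 8 bp
  [46,51): 5 bp
  [51,55): 4 bp
  [55,60): 5 bp
  [60,68): 8 bp
  [68,74): 6 bp
  [74,84): 10 bp
  [84,93): 9 bp
  [93,99): 6 bp
  [99,111): 12 bp
  [111,119): 8 bp
  [119,133): 14 bp
  [133,146): 13 bp
  [146,154): 8 bp
  [154,168): 14 bp
  [168,191): 23 bp
  [191,195): 4 bp
  [195,209): 14 bp
  [209,217): 8 bp
  [217,236): 19 bp
  [236,242): 6 bp

[4,4,5,5,5,6,6,6,7,8,8,8,8,8,9,10,12,12,13,14,14,14,14,19,23]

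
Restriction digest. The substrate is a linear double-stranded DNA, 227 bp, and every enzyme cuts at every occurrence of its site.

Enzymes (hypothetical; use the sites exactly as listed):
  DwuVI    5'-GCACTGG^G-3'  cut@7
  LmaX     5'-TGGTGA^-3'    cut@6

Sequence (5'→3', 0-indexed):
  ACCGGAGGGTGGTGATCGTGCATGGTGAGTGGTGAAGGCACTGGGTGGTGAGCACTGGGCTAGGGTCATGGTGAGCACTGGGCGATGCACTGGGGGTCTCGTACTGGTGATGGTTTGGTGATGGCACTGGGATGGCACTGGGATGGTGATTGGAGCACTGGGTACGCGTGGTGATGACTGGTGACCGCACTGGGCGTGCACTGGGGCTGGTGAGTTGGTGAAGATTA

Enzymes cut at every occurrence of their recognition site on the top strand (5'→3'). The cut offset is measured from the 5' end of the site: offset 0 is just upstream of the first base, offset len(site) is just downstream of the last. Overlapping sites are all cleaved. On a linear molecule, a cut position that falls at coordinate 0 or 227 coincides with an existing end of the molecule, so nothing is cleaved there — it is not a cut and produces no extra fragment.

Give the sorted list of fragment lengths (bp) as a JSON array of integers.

[6,7,7,7,7,8,8,9,9,9,9,10,11,11,11,12,12,13,13,15,16,17]

Scan for sites:
  DwuVI (GCACTGGG, off=7): starts [37, 51, 74, 86, 123, 134, 154, 186, 197] → cuts [44, 58, 81, 93, 130, 141, 161, 193, 204]
  LmaX (TGGTGA, off=6): starts [9, 22, 29, 45, 68, 104, 115, 143, 168, 178, 207, 215] → cuts [15, 28, 35, 51, 74, 110, 121, 149, 174, 184, 213, 221]

Pooled cuts: [15, 28, 35, 44, 51, 58, 74, 81, 93, 110, 121, 130, 141, 149, 161, 174, 184, 193, 204, 213, 221]

Fragments:
  [0,15): 15 bp
  [15,28): 13 bp
  [28,35): 7 bp
  [35,44): 9 bp
  [44,51): 7 bp
  [51,58): 7 bp
  [58,74): 16 bp
  [74,81): 7 bp
  [81,93): 12 bp
  [93,110): 17 bp
  [110,121): 11 bp
  [121,130): 9 bp
  [130,141): 11 bp
  [141,149): 8 bp
  [149,161): 12 bp
  [161,174): 13 bp
  [174,184): 10 bp
  [184,193): 9 bp
  [193,204): 11 bp
  [204,213): 9 bp
  [213,221): 8 bp
  [221,227): 6 bp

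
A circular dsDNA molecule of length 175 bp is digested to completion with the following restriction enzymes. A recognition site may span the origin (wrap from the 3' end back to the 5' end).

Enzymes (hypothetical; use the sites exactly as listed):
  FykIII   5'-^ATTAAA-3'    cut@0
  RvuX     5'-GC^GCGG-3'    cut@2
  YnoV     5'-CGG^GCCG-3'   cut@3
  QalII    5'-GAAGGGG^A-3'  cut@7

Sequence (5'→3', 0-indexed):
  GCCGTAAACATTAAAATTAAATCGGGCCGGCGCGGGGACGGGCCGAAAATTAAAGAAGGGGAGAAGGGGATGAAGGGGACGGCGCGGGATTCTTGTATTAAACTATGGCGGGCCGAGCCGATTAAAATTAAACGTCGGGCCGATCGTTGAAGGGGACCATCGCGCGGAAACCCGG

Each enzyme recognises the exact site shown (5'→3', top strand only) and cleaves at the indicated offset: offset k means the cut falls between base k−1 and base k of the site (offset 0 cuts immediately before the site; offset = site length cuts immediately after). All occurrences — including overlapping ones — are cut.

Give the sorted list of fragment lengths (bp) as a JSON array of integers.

Site scan:
  FykIII (ATTAAA, off=0): starts [9, 15, 48, 96, 120, 126] → cuts [9, 15, 48, 96, 120, 126]
  RvuX (GCGCGG, off=2): starts [29, 81, 161] → cuts [31, 83, 163]
  YnoV (CGGGCCG, off=3): starts [22, 38, 108, 135, 172] → cuts [0, 25, 41, 111, 138]
  QalII (GAAGGGGA, off=7): starts [54, 62, 71, 148] → cuts [61, 69, 78, 155]

All cut coordinates (distinct, sorted): [0, 9, 15, 25, 31, 41, 48, 61, 69, 78, 83, 96, 111, 120, 126, 138, 155, 163]

Fragments:
  0→9: 9 bp
  9→15: 6 bp
  15→25: 10 bp
  25→31: 6 bp
  31→41: 10 bp
  41→48: 7 bp
  48→61: 13 bp
  61→69: 8 bp
  69→78: 9 bp
  78→83: 5 bp
  83→96: 13 bp
  96→111: 15 bp
  111→120: 9 bp
  120→126: 6 bp
  126→138: 12 bp
  138→155: 17 bp
  155→163: 8 bp
  163→0 (wrap): 175-163+0 = 12 bp

[5,6,6,6,7,8,8,9,9,9,10,10,12,12,13,13,15,17]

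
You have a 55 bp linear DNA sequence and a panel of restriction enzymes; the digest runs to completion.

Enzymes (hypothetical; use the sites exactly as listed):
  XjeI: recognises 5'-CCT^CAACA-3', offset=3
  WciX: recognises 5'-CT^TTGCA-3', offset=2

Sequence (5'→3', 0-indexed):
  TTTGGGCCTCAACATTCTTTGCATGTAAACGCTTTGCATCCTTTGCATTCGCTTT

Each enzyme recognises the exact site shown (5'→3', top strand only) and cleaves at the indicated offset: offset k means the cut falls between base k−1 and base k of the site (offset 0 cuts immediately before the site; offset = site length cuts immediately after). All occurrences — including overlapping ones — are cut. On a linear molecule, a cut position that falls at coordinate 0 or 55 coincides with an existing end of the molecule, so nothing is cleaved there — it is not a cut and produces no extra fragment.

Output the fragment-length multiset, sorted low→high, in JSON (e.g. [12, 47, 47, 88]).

Scan for sites:
  XjeI CCTCAACA/3: at [6] ⇒ [9]
  WciX CTTTGCA/2: at [16, 31, 40] ⇒ [18, 33, 42]

All cut coordinates (distinct, sorted): [9, 18, 33, 42]

Fragment lengths:
  [0,9): 9 bp
  [9,18): 9 bp
  [18,33): 15 bp
  [33,42): 9 bp
  [42,55): 13 bp

[9,9,9,13,15]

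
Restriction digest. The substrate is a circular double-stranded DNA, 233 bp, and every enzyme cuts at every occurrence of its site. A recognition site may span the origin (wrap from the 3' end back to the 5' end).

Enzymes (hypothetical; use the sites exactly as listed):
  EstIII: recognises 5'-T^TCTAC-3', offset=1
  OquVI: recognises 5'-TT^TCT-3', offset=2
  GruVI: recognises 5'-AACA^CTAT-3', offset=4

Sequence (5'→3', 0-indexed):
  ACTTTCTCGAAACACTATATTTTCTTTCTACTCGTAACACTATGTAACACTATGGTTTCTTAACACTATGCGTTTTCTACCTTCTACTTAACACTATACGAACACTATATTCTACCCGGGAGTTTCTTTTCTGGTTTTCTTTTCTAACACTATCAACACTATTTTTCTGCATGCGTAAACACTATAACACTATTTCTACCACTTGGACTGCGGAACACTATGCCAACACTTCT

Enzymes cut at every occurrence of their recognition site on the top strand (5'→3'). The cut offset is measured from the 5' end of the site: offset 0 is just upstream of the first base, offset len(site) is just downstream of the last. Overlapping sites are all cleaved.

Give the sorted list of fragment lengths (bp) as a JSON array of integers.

[4,5,5,5,6,7,7,7,7,8,8,8,8,8,9,10,10,10,11,11,13,13,14,16,23]

Scan for sites:
  EstIII (TTCTAC, off=1): starts [25, 74, 81, 109, 193, 229] → cuts [26, 75, 82, 110, 194, 230]
  OquVI (TTTCT, off=2): starts [2, 20, 24, 55, 73, 122, 127, 135, 140, 163, 192] → cuts [4, 22, 26, 57, 75, 124, 129, 137, 142, 165, 194]
  GruVI (AACACTAT, off=4): starts [10, 35, 45, 61, 89, 100, 145, 154, 177, 185, 213] → cuts [14, 39, 49, 65, 93, 104, 149, 158, 181, 189, 217]

Pooled cuts: [4, 14, 22, 26, 39, 49, 57, 65, 75, 82, 93, 104, 110, 124, 129, 137, 142, 149, 158, 165, 181, 189, 194, 217, 230]

Fragments:
  4→14: 10 bp
  14→22: 8 bp
  22→26: 4 bp
  26→39: 13 bp
  39→49: 10 bp
  49→57: 8 bp
  57→65: 8 bp
  65→75: 10 bp
  75→82: 7 bp
  82→93: 11 bp
  93→104: 11 bp
  104→110: 6 bp
  110→124: 14 bp
  124→129: 5 bp
  129→137: 8 bp
  137→142: 5 bp
  142→149: 7 bp
  149→158: 9 bp
  158→165: 7 bp
  165→181: 16 bp
  181→189: 8 bp
  189→194: 5 bp
  194→217: 23 bp
  217→230: 13 bp
  230→4 (wrap): 233-230+4 = 7 bp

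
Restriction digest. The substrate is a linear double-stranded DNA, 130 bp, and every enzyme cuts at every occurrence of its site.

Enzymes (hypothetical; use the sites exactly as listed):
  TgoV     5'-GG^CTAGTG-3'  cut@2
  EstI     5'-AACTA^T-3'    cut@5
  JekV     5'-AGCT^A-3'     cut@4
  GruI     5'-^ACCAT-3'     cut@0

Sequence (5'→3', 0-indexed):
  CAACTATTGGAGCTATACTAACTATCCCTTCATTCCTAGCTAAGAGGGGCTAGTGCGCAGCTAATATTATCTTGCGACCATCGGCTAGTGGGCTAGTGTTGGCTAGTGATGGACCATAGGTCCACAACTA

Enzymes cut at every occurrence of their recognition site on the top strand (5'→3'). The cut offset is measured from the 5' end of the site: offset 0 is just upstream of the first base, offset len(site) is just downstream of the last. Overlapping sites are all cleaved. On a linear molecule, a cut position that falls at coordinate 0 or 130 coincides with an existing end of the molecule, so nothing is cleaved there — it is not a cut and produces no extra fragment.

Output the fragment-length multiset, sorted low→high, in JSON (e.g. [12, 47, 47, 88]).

Site scan:
  TgoV (GGCTAGTG, off=2): starts [47, 82, 90, 100] → cuts [49, 84, 92, 102]
  EstI (AACTAT, off=5): starts [1, 19] → cuts [6, 24]
  JekV (AGCTA, off=4): starts [10, 37, 58] → cuts [14, 41, 62]
  GruI (ACCAT, off=0): starts [76, 112] → cuts [76, 112]

All cut coordinates (distinct, sorted): [6, 14, 24, 41, 49, 62, 76, 84, 92, 102, 112]

Fragment lengths:
  [0,6): 6 bp
  [6,14): 8 bp
  [14,24): 10 bp
  [24,41): 17 bp
  [41,49): 8 bp
  [49,62): 13 bp
  [62,76): 14 bp
  [76,84): 8 bp
  [84,92): 8 bp
  [92,102): 10 bp
  [102,112): 10 bp
  [112,130): 18 bp

[6,8,8,8,8,10,10,10,13,14,17,18]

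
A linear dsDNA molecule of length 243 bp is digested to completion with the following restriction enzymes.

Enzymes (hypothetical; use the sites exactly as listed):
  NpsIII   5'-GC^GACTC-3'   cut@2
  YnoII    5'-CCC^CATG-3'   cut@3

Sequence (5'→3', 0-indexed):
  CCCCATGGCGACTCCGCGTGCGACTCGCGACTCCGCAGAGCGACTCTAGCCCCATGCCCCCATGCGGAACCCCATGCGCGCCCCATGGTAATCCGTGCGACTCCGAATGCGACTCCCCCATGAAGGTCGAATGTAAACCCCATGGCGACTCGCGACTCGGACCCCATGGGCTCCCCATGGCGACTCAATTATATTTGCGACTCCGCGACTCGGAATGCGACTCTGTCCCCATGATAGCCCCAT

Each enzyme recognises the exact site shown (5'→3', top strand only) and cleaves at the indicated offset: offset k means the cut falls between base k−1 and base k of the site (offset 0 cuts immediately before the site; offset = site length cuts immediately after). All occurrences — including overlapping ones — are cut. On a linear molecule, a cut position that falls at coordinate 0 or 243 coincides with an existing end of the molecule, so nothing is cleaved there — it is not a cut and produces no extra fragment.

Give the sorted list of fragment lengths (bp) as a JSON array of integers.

[3,6,6,6,7,7,8,8,8,11,11,11,11,11,12,12,12,12,13,14,15,17,22]

Scan for sites:
  NpsIII GCGACTC/2: at [7, 19, 26, 39, 96, 108, 144, 151, 179, 196, 204, 216] ⇒ [9, 21, 28, 41, 98, 110, 146, 153, 181, 198, 206, 218]
  YnoII CCCCATG/3: at [0, 49, 57, 69, 80, 115, 137, 161, 172, 226] ⇒ [3, 52, 60, 72, 83, 118, 140, 164, 175, 229]

Pooled cuts: [3, 9, 21, 28, 41, 52, 60, 72, 83, 98, 110, 118, 140, 146, 153, 164, 175, 181, 198, 206, 218, 229]

Fragment lengths:
  [0,3): 3 bp
  [3,9): 6 bp
  [9,21): 12 bp
  [21,28): 7 bp
  [28,41): 13 bp
  [41,52): 11 bp
  [52,60): 8 bp
  [60,72): 12 bp
  [72,83): 11 bp
  [83,98): 15 bp
  [98,110): 12 bp
  [110,118): 8 bp
  [118,140): 22 bp
  [140,146): 6 bp
  [146,153): 7 bp
  [153,164): 11 bp
  [164,175): 11 bp
  [175,181): 6 bp
  [181,198): 17 bp
  [198,206): 8 bp
  [206,218): 12 bp
  [218,229): 11 bp
  [229,243): 14 bp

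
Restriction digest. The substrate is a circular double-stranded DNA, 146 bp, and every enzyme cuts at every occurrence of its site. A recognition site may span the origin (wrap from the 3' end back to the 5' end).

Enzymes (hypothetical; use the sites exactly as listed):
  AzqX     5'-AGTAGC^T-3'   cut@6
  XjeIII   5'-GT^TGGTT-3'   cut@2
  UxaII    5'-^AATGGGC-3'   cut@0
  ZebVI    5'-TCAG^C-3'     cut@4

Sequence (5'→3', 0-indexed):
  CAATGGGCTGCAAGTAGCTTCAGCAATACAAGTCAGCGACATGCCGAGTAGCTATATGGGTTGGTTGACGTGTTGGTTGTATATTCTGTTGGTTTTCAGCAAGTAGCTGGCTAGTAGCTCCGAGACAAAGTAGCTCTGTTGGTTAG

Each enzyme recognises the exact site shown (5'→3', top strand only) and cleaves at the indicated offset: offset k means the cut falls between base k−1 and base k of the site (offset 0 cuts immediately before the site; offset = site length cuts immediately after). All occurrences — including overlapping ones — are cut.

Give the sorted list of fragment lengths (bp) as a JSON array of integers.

Site scan:
  AzqX (AGTAGCT, off=6): starts [12, 46, 101, 112, 128] → cuts [18, 52, 107, 118, 134]
  XjeIII (GTTGGTT, off=2): starts [59, 71, 87, 137] → cuts [61, 73, 89, 139]
  UxaII (AATGGGC, off=0): starts [1] → cuts [1]
  ZebVI (TCAGC, off=4): starts [19, 32, 95] → cuts [23, 36, 99]

All cut coordinates (distinct, sorted): [1, 18, 23, 36, 52, 61, 73, 89, 99, 107, 118, 134, 139]

Fragments:
  1→18: 17 bp
  18→23: 5 bp
  23→36: 13 bp
  36→52: 16 bp
  52→61: 9 bp
  61→73: 12 bp
  73→89: 16 bp
  89→99: 10 bp
  99→107: 8 bp
  107→118: 11 bp
  118→134: 16 bp
  134→139: 5 bp
  139→1 (wrap): 146-139+1 = 8 bp

[5,5,8,8,9,10,11,12,13,16,16,16,17]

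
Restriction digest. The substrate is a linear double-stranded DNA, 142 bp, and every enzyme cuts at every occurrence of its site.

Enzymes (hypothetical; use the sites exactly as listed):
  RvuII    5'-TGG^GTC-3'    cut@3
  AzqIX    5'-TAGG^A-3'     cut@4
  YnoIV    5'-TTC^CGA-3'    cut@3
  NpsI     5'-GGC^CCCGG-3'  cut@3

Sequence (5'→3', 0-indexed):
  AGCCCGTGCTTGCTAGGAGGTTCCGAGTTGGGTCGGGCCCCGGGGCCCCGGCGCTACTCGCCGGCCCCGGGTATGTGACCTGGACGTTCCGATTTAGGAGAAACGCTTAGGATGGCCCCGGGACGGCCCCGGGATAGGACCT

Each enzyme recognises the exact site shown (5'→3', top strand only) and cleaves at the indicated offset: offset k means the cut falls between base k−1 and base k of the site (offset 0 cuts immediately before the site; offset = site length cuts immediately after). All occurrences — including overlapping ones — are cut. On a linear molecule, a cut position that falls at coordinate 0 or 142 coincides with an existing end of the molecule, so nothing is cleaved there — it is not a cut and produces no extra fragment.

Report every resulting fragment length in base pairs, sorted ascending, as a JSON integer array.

[4,5,6,7,8,8,9,11,11,13,17,19,24]

Scan for sites:
  RvuII TGGGTC/3: at [28] ⇒ [31]
  AzqIX TAGGA/4: at [13, 94, 107, 134] ⇒ [17, 98, 111, 138]
  YnoIV TTCCGA/3: at [20, 86] ⇒ [23, 89]
  NpsI GGCCCCGG/3: at [35, 43, 62, 113, 124] ⇒ [38, 46, 65, 116, 127]

Pooled cuts: [17, 23, 31, 38, 46, 65, 89, 98, 111, 116, 127, 138]

Fragments:
  [0,17): 17 bp
  [17,23): 6 bp
  [23,31): 8 bp
  [31,38): 7 bp
  [38,46): 8 bp
  [46,65): 19 bp
  [65,89): 24 bp
  [89,98): 9 bp
  [98,111): 13 bp
  [111,116): 5 bp
  [116,127): 11 bp
  [127,138): 11 bp
  [138,142): 4 bp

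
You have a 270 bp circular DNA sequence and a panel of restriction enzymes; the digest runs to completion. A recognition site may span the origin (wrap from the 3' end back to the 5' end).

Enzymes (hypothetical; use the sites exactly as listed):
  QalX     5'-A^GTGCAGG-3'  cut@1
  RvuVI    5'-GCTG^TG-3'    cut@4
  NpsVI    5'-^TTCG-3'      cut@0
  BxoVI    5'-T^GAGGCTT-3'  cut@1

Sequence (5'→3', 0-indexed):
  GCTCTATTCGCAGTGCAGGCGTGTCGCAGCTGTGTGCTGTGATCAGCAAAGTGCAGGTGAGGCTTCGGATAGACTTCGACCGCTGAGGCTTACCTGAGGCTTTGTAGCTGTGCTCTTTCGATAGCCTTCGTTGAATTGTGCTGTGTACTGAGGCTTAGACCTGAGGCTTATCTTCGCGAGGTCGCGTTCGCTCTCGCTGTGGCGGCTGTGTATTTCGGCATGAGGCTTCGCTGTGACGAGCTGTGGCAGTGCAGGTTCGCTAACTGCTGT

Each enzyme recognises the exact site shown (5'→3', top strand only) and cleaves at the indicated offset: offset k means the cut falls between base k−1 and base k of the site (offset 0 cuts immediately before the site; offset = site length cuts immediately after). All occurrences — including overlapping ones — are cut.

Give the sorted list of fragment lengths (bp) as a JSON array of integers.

Scan for sites:
  QalX (AGTGCAGG, off=1): starts [11, 49, 247] → cuts [12, 50, 248]
  RvuVI (GCTGTG, off=4): starts [28, 35, 106, 139, 195, 204, 229, 239, 265] → cuts [32, 39, 110, 143, 199, 208, 233, 243, 269]
  NpsVI (TTCG, off=0): starts [6, 63, 74, 116, 126, 172, 186, 213, 226, 255] → cuts [6, 63, 74, 116, 126, 172, 186, 213, 226, 255]
  BxoVI (TGAGGCTT, off=1): starts [57, 83, 94, 148, 161, 220] → cuts [58, 84, 95, 149, 162, 221]

All cut coordinates (distinct, sorted): [6, 12, 32, 39, 50, 58, 63, 74, 84, 95, 110, 116, 126, 143, 149, 162, 172, 186, 199, 208, 213, 221, 226, 233, 243, 248, 255, 269]

Fragment lengths:
  6→12: 6 bp
  12→32: 20 bp
  32→39: 7 bp
  39→50: 11 bp
  50→58: 8 bp
  58→63: 5 bp
  63→74: 11 bp
  74→84: 10 bp
  84→95: 11 bp
  95→110: 15 bp
  110→116: 6 bp
  116→126: 10 bp
  126→143: 17 bp
  143→149: 6 bp
  149→162: 13 bp
  162→172: 10 bp
  172→186: 14 bp
  186→199: 13 bp
  199→208: 9 bp
  208→213: 5 bp
  213→221: 8 bp
  221→226: 5 bp
  226→233: 7 bp
  233→243: 10 bp
  243→248: 5 bp
  248→255: 7 bp
  255→269: 14 bp
  269→6 (wrap): 270-269+6 = 7 bp

[5,5,5,5,6,6,6,7,7,7,7,8,8,9,10,10,10,10,11,11,11,13,13,14,14,15,17,20]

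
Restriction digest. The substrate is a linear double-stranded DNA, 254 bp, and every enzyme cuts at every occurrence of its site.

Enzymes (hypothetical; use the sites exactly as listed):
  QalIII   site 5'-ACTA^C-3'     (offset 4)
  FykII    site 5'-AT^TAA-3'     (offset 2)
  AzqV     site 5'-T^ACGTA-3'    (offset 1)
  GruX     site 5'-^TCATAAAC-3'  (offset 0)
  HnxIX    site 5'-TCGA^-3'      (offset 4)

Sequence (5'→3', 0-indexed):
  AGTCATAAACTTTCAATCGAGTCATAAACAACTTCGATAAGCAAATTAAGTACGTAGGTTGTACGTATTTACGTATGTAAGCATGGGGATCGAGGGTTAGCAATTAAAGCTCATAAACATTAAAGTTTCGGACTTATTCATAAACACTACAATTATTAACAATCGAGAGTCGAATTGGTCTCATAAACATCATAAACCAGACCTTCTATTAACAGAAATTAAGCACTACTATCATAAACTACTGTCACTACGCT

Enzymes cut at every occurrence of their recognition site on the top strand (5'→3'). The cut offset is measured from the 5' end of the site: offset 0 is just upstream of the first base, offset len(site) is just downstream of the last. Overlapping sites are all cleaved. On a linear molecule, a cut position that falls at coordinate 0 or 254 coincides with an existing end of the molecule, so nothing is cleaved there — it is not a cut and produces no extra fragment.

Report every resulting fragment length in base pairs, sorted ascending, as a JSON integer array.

[1,2,3,4,5,6,7,7,7,8,9,9,9,9,10,10,10,10,11,11,12,16,17,18,20,23]

Per-enzyme occurrences:
  QalIII ACTAC/4: at [145, 224, 237, 246] ⇒ [149, 228, 241, 250]
  FykII ATTAA/2: at [44, 102, 118, 154, 207, 217] ⇒ [46, 104, 120, 156, 209, 219]
  AzqV TACGTA/1: at [50, 61, 69] ⇒ [51, 62, 70]
  GruX TCATAAAC/0: at [2, 21, 110, 137, 180, 189, 231] ⇒ [2, 21, 110, 137, 180, 189, 231]
  HnxIX TCGA/4: at [16, 33, 89, 162, 169] ⇒ [20, 37, 93, 166, 173]

All cut coordinates (distinct, sorted): [2, 20, 21, 37, 46, 51, 62, 70, 93, 104, 110, 120, 137, 149, 156, 166, 173, 180, 189, 209, 219, 228, 231, 241, 250]

Fragments:
  [0,2): 2 bp
  [2,20): 18 bp
  [20,21): 1 bp
  [21,37): 16 bp
  [37,46): 9 bp
  [46,51): 5 bp
  [51,62): 11 bp
  [62,70): 8 bp
  [70,93): 23 bp
  [93,104): 11 bp
  [104,110): 6 bp
  [110,120): 10 bp
  [120,137): 17 bp
  [137,149): 12 bp
  [149,156): 7 bp
  [156,166): 10 bp
  [166,173): 7 bp
  [173,180): 7 bp
  [180,189): 9 bp
  [189,209): 20 bp
  [209,219): 10 bp
  [219,228): 9 bp
  [228,231): 3 bp
  [231,241): 10 bp
  [241,250): 9 bp
  [250,254): 4 bp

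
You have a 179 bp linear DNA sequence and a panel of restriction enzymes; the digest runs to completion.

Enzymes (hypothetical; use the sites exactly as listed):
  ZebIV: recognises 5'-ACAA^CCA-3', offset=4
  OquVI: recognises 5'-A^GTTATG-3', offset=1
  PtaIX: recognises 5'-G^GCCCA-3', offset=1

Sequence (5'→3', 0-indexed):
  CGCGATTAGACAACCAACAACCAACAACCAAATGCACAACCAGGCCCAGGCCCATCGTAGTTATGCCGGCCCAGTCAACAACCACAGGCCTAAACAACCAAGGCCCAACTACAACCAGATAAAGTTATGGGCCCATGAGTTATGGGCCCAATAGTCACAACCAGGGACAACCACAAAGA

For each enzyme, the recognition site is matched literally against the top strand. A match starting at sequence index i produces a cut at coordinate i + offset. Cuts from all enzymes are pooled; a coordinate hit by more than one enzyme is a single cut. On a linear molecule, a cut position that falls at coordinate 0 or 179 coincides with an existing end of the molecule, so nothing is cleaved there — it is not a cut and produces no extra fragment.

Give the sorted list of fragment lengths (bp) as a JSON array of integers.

Scan for sites:
  ZebIV ACAACCA/4: at [9, 16, 23, 35, 77, 93, 110, 156, 166] ⇒ [13, 20, 27, 39, 81, 97, 114, 160, 170]
  OquVI AGTTATG/1: at [58, 122, 137] ⇒ [59, 123, 138]
  PtaIX GGCCCA/1: at [42, 48, 67, 101, 129, 144] ⇒ [43, 49, 68, 102, 130, 145]

All cut coordinates (distinct, sorted): [13, 20, 27, 39, 43, 49, 59, 68, 81, 97, 102, 114, 123, 130, 138, 145, 160, 170]

Fragments:
  [0,13): 13 bp
  [13,20): 7 bp
  [20,27): 7 bp
  [27,39): 12 bp
  [39,43): 4 bp
  [43,49): 6 bp
  [49,59): 10 bp
  [59,68): 9 bp
  [68,81): 13 bp
  [81,97): 16 bp
  [97,102): 5 bp
  [102,114): 12 bp
  [114,123): 9 bp
  [123,130): 7 bp
  [130,138): 8 bp
  [138,145): 7 bp
  [145,160): 15 bp
  [160,170): 10 bp
  [170,179): 9 bp

[4,5,6,7,7,7,7,8,9,9,9,10,10,12,12,13,13,15,16]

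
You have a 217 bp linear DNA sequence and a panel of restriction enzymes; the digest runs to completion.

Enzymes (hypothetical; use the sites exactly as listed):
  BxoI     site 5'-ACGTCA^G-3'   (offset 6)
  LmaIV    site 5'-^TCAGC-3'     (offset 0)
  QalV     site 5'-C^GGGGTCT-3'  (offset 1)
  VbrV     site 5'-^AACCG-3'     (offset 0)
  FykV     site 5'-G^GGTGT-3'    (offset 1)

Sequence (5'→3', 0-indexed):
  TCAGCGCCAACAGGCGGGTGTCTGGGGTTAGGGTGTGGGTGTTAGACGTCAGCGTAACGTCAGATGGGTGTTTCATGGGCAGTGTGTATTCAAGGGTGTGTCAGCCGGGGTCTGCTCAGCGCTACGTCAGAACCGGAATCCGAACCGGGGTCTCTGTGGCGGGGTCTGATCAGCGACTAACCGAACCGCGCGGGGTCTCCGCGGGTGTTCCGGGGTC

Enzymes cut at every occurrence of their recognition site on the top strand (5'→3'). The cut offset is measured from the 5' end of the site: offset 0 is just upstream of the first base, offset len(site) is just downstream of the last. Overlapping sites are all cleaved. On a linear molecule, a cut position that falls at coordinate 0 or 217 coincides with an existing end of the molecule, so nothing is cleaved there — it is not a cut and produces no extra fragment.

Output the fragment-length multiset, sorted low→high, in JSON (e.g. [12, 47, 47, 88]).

[1,3,4,4,5,6,6,6,8,9,9,9,11,11,12,12,14,14,14,15,16,28]

Scan for sites:
  BxoI ACGTCAG/6: at [45, 56, 123] ⇒ [51, 62, 129]
  LmaIV TCAGC/0: at [0, 48, 100, 115, 169] ⇒ [48, 100, 115, 169] (position 0 is a terminus of the linear molecule — no cut)
  QalV CGGGGTCT/1: at [105, 145, 159, 190] ⇒ [106, 146, 160, 191]
  VbrV AACCG/0: at [130, 142, 178, 183] ⇒ [130, 142, 178, 183]
  FykV GGGTGT/1: at [15, 30, 36, 65, 93, 202] ⇒ [16, 31, 37, 66, 94, 203]

All cut coordinates (distinct, sorted): [16, 31, 37, 48, 51, 62, 66, 94, 100, 106, 115, 129, 130, 142, 146, 160, 169, 178, 183, 191, 203]

Fragment lengths:
  [0,16): 16 bp
  [16,31): 15 bp
  [31,37): 6 bp
  [37,48): 11 bp
  [48,51): 3 bp
  [51,62): 11 bp
  [62,66): 4 bp
  [66,94): 28 bp
  [94,100): 6 bp
  [100,106): 6 bp
  [106,115): 9 bp
  [115,129): 14 bp
  [129,130): 1 bp
  [130,142): 12 bp
  [142,146): 4 bp
  [146,160): 14 bp
  [160,169): 9 bp
  [169,178): 9 bp
  [178,183): 5 bp
  [183,191): 8 bp
  [191,203): 12 bp
  [203,217): 14 bp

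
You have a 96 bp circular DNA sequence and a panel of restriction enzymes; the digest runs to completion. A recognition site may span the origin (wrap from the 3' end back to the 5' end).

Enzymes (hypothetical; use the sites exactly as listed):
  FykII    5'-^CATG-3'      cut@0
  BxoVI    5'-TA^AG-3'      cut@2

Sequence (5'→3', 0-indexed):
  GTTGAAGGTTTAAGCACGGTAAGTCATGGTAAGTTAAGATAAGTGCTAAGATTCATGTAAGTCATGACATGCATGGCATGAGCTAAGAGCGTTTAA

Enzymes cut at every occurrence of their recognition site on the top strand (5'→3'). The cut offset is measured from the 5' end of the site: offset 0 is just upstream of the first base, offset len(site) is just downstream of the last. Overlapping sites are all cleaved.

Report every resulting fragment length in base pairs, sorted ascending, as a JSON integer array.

[3,3,4,5,5,5,5,5,6,7,7,9,9,10,13]

Per-enzyme occurrences:
  FykII CATG/0: at [24, 53, 62, 67, 71, 76] ⇒ [24, 53, 62, 67, 71, 76]
  BxoVI TAAG/2: at [10, 19, 29, 34, 39, 46, 57, 83, 93] ⇒ [12, 21, 31, 36, 41, 48, 59, 85, 95]

Pooled cuts: [12, 21, 24, 31, 36, 41, 48, 53, 59, 62, 67, 71, 76, 85, 95]

Fragment lengths:
  12→21: 9 bp
  21→24: 3 bp
  24→31: 7 bp
  31→36: 5 bp
  36→41: 5 bp
  41→48: 7 bp
  48→53: 5 bp
  53→59: 6 bp
  59→62: 3 bp
  62→67: 5 bp
  67→71: 4 bp
  71→76: 5 bp
  76→85: 9 bp
  85→95: 10 bp
  95→12 (wrap): 96-95+12 = 13 bp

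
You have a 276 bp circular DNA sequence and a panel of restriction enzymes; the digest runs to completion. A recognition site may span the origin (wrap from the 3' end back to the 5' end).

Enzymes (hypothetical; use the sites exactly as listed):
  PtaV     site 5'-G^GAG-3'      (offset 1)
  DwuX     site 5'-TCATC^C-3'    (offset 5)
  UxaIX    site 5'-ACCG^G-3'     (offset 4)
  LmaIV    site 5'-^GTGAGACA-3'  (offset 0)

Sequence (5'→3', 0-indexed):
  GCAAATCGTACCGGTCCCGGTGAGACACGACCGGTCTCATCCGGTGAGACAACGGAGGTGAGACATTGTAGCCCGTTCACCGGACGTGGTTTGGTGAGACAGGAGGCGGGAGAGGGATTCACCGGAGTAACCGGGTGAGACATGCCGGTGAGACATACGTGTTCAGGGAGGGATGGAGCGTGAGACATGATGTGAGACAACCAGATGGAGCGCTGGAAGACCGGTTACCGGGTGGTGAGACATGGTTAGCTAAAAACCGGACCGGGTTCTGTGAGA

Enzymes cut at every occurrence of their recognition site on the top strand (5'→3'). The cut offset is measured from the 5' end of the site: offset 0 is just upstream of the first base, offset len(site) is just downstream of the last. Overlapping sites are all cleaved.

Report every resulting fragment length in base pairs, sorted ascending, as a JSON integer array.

[1,2,3,4,4,5,6,7,7,8,8,9,9,11,11,12,13,14,15,16,16,20,25,25,25]

Site scan:
  PtaV GGAG/1: at [53, 101, 108, 123, 166, 174, 206] ⇒ [54, 102, 109, 124, 167, 175, 207]
  DwuX TCATCC/5: at [36] ⇒ [41]
  UxaIX ACCGG/4: at [9, 29, 78, 120, 129, 219, 226, 255, 260] ⇒ [13, 33, 82, 124, 133, 223, 230, 259, 264]
  LmaIV GTGAGACA/0: at [19, 43, 57, 93, 134, 147, 179, 191, 234] ⇒ [19, 43, 57, 93, 134, 147, 179, 191, 234]

All cut coordinates (distinct, sorted): [13, 19, 33, 41, 43, 54, 57, 82, 93, 102, 109, 124, 133, 134, 147, 167, 175, 179, 191, 207, 223, 230, 234, 259, 264]

Fragment lengths:
  13→19: 6 bp
  19→33: 14 bp
  33→41: 8 bp
  41→43: 2 bp
  43→54: 11 bp
  54→57: 3 bp
  57→82: 25 bp
  82→93: 11 bp
  93→102: 9 bp
  102→109: 7 bp
  109→124: 15 bp
  124→133: 9 bp
  133→134: 1 bp
  134→147: 13 bp
  147→167: 20 bp
  167→175: 8 bp
  175→179: 4 bp
  179→191: 12 bp
  191→207: 16 bp
  207→223: 16 bp
  223→230: 7 bp
  230→234: 4 bp
  234→259: 25 bp
  259→264: 5 bp
  264→13 (wrap): 276-264+13 = 25 bp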